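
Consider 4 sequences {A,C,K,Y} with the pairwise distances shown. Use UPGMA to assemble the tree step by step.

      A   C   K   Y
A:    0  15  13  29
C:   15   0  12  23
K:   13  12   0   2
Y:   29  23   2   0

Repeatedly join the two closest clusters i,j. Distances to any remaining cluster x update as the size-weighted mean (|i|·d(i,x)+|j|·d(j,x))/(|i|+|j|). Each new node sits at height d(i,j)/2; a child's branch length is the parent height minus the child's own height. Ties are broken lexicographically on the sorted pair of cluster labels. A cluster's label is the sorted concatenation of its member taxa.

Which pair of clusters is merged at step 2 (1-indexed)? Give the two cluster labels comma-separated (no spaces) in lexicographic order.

1. join K+Y (d=2) ⇒ KY; edges |K|=1, |Y|=1
  updated: d(A,KY)=21, d(C,KY)=35/2
2. join A+C (d=15) ⇒ AC; edges |A|=15/2, |C|=15/2
  updated: d(AC,KY)=77/4
3. join AC+KY (d=77/4) ⇒ ACKY; edges |AC|=17/8, |KY|=69/8
final tree: ((A:15/2,C:15/2):17/8,(K:1,Y:1):69/8)
total length: 111/4

A,C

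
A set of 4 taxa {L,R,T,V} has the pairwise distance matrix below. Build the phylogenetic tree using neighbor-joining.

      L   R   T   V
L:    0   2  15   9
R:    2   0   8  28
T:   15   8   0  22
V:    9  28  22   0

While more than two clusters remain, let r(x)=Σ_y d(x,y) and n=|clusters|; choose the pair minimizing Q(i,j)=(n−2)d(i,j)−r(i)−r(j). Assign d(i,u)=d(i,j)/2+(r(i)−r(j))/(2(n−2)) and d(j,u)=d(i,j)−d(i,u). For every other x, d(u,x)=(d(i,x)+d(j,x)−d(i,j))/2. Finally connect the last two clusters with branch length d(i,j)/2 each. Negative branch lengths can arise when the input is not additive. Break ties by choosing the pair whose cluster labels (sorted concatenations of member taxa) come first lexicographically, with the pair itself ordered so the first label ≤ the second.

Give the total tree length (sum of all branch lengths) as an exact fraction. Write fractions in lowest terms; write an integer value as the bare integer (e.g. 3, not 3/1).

101/4

iteration 1: select L,V (d=9, Q=-67); attach at lengths (-15/4, 51/4); label the merged cluster LV
  updated: d(LV,R)=21/2, d(LV,T)=14
iteration 2: select LV,R (d=21/2, Q=-65/2); attach at lengths (33/4, 9/4); label the merged cluster LRV
  updated: d(LRV,T)=23/4
iteration 3: select LRV,T (d=23/4); attach at lengths (23/8, 23/8); label the merged cluster LRTV
final tree: (((L:-15/4,V:51/4):33/4,R:9/4):23/8,T:23/8)
total length: 101/4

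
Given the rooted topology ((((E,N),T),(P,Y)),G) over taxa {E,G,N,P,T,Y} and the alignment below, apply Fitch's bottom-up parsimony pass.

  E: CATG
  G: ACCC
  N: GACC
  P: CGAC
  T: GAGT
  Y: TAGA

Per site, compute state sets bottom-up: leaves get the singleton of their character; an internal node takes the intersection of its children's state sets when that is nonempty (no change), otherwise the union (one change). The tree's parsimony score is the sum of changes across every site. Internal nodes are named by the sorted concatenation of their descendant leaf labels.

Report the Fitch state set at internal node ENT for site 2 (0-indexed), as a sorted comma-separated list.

[col 0] EN: children E:{C}, N:{G} ∪→ {C,G}; cost 1
[col 0] ENT: children EN:{C,G}, T:{G} ∩→ {G}; cost 0
[col 0] PY: children P:{C}, Y:{T} ∪→ {C,T}; cost 1
[col 0] ENPTY: children ENT:{G}, PY:{C,T} ∪→ {C,G,T}; cost 1
[col 0] EGNPTY: children ENPTY:{C,G,T}, G:{A} ∪→ {A,C,G,T}; cost 1
[col 1] EN: children E:{A}, N:{A} ∩→ {A}; cost 0
[col 1] ENT: children EN:{A}, T:{A} ∩→ {A}; cost 0
[col 1] PY: children P:{G}, Y:{A} ∪→ {A,G}; cost 1
[col 1] ENPTY: children ENT:{A}, PY:{A,G} ∩→ {A}; cost 0
[col 1] EGNPTY: children ENPTY:{A}, G:{C} ∪→ {A,C}; cost 1
[col 2] EN: children E:{T}, N:{C} ∪→ {C,T}; cost 1
[col 2] ENT: children EN:{C,T}, T:{G} ∪→ {C,G,T}; cost 1
[col 2] PY: children P:{A}, Y:{G} ∪→ {A,G}; cost 1
[col 2] ENPTY: children ENT:{C,G,T}, PY:{A,G} ∩→ {G}; cost 0
[col 2] EGNPTY: children ENPTY:{G}, G:{C} ∪→ {C,G}; cost 1
[col 3] EN: children E:{G}, N:{C} ∪→ {C,G}; cost 1
[col 3] ENT: children EN:{C,G}, T:{T} ∪→ {C,G,T}; cost 1
[col 3] PY: children P:{C}, Y:{A} ∪→ {A,C}; cost 1
[col 3] ENPTY: children ENT:{C,G,T}, PY:{A,C} ∩→ {C}; cost 0
[col 3] EGNPTY: children ENPTY:{C}, G:{C} ∩→ {C}; cost 0
per-site changes: [4, 2, 4, 3]; total = 13

C,G,T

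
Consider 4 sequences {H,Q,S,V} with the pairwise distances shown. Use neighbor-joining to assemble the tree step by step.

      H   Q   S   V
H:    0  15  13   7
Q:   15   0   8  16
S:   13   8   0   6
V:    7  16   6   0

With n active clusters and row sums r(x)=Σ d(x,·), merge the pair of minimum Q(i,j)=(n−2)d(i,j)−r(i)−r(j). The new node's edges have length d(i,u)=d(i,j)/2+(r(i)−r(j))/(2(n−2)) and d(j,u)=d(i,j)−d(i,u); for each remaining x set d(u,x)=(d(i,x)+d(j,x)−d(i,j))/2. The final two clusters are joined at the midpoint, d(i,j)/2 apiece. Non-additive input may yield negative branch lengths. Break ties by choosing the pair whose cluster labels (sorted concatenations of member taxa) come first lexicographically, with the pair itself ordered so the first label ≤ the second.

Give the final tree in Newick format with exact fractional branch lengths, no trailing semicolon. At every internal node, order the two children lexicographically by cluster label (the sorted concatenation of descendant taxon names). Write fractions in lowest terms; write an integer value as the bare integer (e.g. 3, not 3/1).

(((H:5,V:2):5,Q:7):1/2,S:1/2)

step 1: merge (H,V) at d=7, Q=-50; branch lengths H→5, V→2; new cluster HV
  updated: d(HV,Q)=12, d(HV,S)=6
step 2: merge (HV,Q) at d=12, Q=-26; branch lengths HV→5, Q→7; new cluster HQV
  updated: d(HQV,S)=1
step 3: merge (HQV,S) at d=1; branch lengths HQV→1/2, S→1/2; new cluster HQSV
final tree: (((H:5,V:2):5,Q:7):1/2,S:1/2)
total length: 20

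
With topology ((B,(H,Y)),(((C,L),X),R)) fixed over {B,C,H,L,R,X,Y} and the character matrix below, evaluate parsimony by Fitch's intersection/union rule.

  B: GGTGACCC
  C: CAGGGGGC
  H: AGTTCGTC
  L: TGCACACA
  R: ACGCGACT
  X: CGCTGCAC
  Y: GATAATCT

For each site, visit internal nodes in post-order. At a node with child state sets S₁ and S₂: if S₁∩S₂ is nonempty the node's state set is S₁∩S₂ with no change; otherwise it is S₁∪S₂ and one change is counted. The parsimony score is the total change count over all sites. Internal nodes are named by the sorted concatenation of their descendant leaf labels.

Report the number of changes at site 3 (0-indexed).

[col 0] HY: children H:{A}, Y:{G} ∪→ {A,G}; cost 1
[col 0] BHY: children B:{G}, HY:{A,G} ∩→ {G}; cost 0
[col 0] CL: children C:{C}, L:{T} ∪→ {C,T}; cost 1
[col 0] CLX: children CL:{C,T}, X:{C} ∩→ {C}; cost 0
[col 0] CLRX: children CLX:{C}, R:{A} ∪→ {A,C}; cost 1
[col 0] BCHLRXY: children BHY:{G}, CLRX:{A,C} ∪→ {A,C,G}; cost 1
[col 1] HY: children H:{G}, Y:{A} ∪→ {A,G}; cost 1
[col 1] BHY: children B:{G}, HY:{A,G} ∩→ {G}; cost 0
[col 1] CL: children C:{A}, L:{G} ∪→ {A,G}; cost 1
[col 1] CLX: children CL:{A,G}, X:{G} ∩→ {G}; cost 0
[col 1] CLRX: children CLX:{G}, R:{C} ∪→ {C,G}; cost 1
[col 1] BCHLRXY: children BHY:{G}, CLRX:{C,G} ∩→ {G}; cost 0
[col 2] HY: children H:{T}, Y:{T} ∩→ {T}; cost 0
[col 2] BHY: children B:{T}, HY:{T} ∩→ {T}; cost 0
[col 2] CL: children C:{G}, L:{C} ∪→ {C,G}; cost 1
[col 2] CLX: children CL:{C,G}, X:{C} ∩→ {C}; cost 0
[col 2] CLRX: children CLX:{C}, R:{G} ∪→ {C,G}; cost 1
[col 2] BCHLRXY: children BHY:{T}, CLRX:{C,G} ∪→ {C,G,T}; cost 1
[col 3] HY: children H:{T}, Y:{A} ∪→ {A,T}; cost 1
[col 3] BHY: children B:{G}, HY:{A,T} ∪→ {A,G,T}; cost 1
[col 3] CL: children C:{G}, L:{A} ∪→ {A,G}; cost 1
[col 3] CLX: children CL:{A,G}, X:{T} ∪→ {A,G,T}; cost 1
[col 3] CLRX: children CLX:{A,G,T}, R:{C} ∪→ {A,C,G,T}; cost 1
[col 3] BCHLRXY: children BHY:{A,G,T}, CLRX:{A,C,G,T} ∩→ {A,G,T}; cost 0
[col 4] HY: children H:{C}, Y:{A} ∪→ {A,C}; cost 1
[col 4] BHY: children B:{A}, HY:{A,C} ∩→ {A}; cost 0
[col 4] CL: children C:{G}, L:{C} ∪→ {C,G}; cost 1
[col 4] CLX: children CL:{C,G}, X:{G} ∩→ {G}; cost 0
[col 4] CLRX: children CLX:{G}, R:{G} ∩→ {G}; cost 0
[col 4] BCHLRXY: children BHY:{A}, CLRX:{G} ∪→ {A,G}; cost 1
[col 5] HY: children H:{G}, Y:{T} ∪→ {G,T}; cost 1
[col 5] BHY: children B:{C}, HY:{G,T} ∪→ {C,G,T}; cost 1
[col 5] CL: children C:{G}, L:{A} ∪→ {A,G}; cost 1
[col 5] CLX: children CL:{A,G}, X:{C} ∪→ {A,C,G}; cost 1
[col 5] CLRX: children CLX:{A,C,G}, R:{A} ∩→ {A}; cost 0
[col 5] BCHLRXY: children BHY:{C,G,T}, CLRX:{A} ∪→ {A,C,G,T}; cost 1
[col 6] HY: children H:{T}, Y:{C} ∪→ {C,T}; cost 1
[col 6] BHY: children B:{C}, HY:{C,T} ∩→ {C}; cost 0
[col 6] CL: children C:{G}, L:{C} ∪→ {C,G}; cost 1
[col 6] CLX: children CL:{C,G}, X:{A} ∪→ {A,C,G}; cost 1
[col 6] CLRX: children CLX:{A,C,G}, R:{C} ∩→ {C}; cost 0
[col 6] BCHLRXY: children BHY:{C}, CLRX:{C} ∩→ {C}; cost 0
[col 7] HY: children H:{C}, Y:{T} ∪→ {C,T}; cost 1
[col 7] BHY: children B:{C}, HY:{C,T} ∩→ {C}; cost 0
[col 7] CL: children C:{C}, L:{A} ∪→ {A,C}; cost 1
[col 7] CLX: children CL:{A,C}, X:{C} ∩→ {C}; cost 0
[col 7] CLRX: children CLX:{C}, R:{T} ∪→ {C,T}; cost 1
[col 7] BCHLRXY: children BHY:{C}, CLRX:{C,T} ∩→ {C}; cost 0
per-site changes: [4, 3, 3, 5, 3, 5, 3, 3]; total = 29

5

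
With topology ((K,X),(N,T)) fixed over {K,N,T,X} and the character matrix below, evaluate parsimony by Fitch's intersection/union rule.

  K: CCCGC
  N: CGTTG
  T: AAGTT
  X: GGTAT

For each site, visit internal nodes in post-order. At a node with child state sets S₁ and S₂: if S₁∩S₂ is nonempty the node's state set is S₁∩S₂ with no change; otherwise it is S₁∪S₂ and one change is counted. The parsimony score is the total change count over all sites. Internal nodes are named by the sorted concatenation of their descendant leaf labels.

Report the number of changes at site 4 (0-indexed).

2

KX@0: {C} ∪ {G} = {C,G} (union, +1)
NT@0: {C} ∪ {A} = {A,C} (union, +1)
KNTX@0: {C,G} ∩ {A,C} = {C} (intersection, +0)
KX@1: {C} ∪ {G} = {C,G} (union, +1)
NT@1: {G} ∪ {A} = {A,G} (union, +1)
KNTX@1: {C,G} ∩ {A,G} = {G} (intersection, +0)
KX@2: {C} ∪ {T} = {C,T} (union, +1)
NT@2: {T} ∪ {G} = {G,T} (union, +1)
KNTX@2: {C,T} ∩ {G,T} = {T} (intersection, +0)
KX@3: {G} ∪ {A} = {A,G} (union, +1)
NT@3: {T} ∩ {T} = {T} (intersection, +0)
KNTX@3: {A,G} ∪ {T} = {A,G,T} (union, +1)
KX@4: {C} ∪ {T} = {C,T} (union, +1)
NT@4: {G} ∪ {T} = {G,T} (union, +1)
KNTX@4: {C,T} ∩ {G,T} = {T} (intersection, +0)
per-site changes: [2, 2, 2, 2, 2]; total = 10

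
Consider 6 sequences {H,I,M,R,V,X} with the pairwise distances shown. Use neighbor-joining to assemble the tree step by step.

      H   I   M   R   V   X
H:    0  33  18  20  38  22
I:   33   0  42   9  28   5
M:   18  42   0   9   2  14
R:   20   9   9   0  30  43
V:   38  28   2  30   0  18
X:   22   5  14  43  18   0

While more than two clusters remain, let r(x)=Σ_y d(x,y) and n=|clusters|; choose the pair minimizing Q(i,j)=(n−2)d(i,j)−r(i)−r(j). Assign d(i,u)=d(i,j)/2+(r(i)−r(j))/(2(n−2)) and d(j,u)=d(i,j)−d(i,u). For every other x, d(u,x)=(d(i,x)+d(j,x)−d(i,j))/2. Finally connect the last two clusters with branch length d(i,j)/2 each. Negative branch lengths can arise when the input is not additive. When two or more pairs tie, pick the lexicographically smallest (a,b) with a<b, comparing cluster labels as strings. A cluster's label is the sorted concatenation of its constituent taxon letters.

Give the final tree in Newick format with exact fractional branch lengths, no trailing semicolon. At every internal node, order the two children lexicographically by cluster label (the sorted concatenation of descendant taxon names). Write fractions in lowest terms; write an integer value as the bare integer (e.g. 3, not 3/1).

(((H:25/2,R:15/2):5/2,(I:35/8,X:5/8):47/4):41/8,(M:-5,V:7):41/8)

iteration 1: select I,X (d=5, Q=-199); attach at lengths (35/8, 5/8); label the merged cluster IX
  updated: d(H,IX)=25, d(IX,M)=51/2, d(IX,R)=47/2, d(IX,V)=41/2
iteration 2: select M,V (d=2, Q=-139); attach at lengths (-5, 7); label the merged cluster MV
  updated: d(H,MV)=27, d(IX,MV)=22, d(MV,R)=37/2
iteration 3: select H,R (d=20, Q=-94); attach at lengths (25/2, 15/2); label the merged cluster HR
  updated: d(HR,IX)=57/4, d(HR,MV)=51/4
iteration 4: select HR,IX (d=57/4, Q=-49); attach at lengths (5/2, 47/4); label the merged cluster HIRX
  updated: d(HIRX,MV)=41/4
iteration 5: select HIRX,MV (d=41/4); attach at lengths (41/8, 41/8); label the merged cluster HIMRVX
final tree: (((H:25/2,R:15/2):5/2,(I:35/8,X:5/8):47/4):41/8,(M:-5,V:7):41/8)
total length: 103/2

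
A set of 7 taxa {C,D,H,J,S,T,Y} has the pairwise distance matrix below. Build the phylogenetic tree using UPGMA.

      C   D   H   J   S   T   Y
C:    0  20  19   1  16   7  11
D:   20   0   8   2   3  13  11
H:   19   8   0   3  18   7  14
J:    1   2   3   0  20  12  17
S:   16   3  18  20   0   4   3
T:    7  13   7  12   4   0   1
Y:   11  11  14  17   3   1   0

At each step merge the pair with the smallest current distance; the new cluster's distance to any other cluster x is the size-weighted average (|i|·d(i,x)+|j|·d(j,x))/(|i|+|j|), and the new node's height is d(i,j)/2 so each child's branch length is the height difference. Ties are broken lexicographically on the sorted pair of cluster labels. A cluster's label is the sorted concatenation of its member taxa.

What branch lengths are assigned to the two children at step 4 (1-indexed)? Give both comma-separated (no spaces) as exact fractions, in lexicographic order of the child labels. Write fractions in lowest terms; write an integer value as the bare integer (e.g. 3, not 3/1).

19/8,27/8

step 1: merge (C,J) at d=1; branch lengths C→1/2, J→1/2; new cluster CJ
  updated: d(CJ,D)=11, d(CJ,H)=11, d(CJ,S)=18, d(CJ,T)=19/2, d(CJ,Y)=14
step 2: merge (T,Y) at d=1; branch lengths T→1/2, Y→1/2; new cluster TY
  updated: d(CJ,TY)=47/4, d(D,TY)=12, d(H,TY)=21/2, d(S,TY)=7/2
step 3: merge (D,S) at d=3; branch lengths D→3/2, S→3/2; new cluster DS
  updated: d(CJ,DS)=29/2, d(DS,H)=13, d(DS,TY)=31/4
step 4: merge (DS,TY) at d=31/4; branch lengths DS→19/8, TY→27/8; new cluster DSTY
  updated: d(CJ,DSTY)=105/8, d(DSTY,H)=47/4
step 5: merge (CJ,H) at d=11; branch lengths CJ→5, H→11/2; new cluster CHJ
  updated: d(CHJ,DSTY)=38/3
step 6: merge (CHJ,DSTY) at d=38/3; branch lengths CHJ→5/6, DSTY→59/24; new cluster CDHJSTY
final tree: (((C:1/2,J:1/2):5,H:11/2):5/6,((D:3/2,S:3/2):19/8,(T:1/2,Y:1/2):27/8):59/24)
total length: 589/24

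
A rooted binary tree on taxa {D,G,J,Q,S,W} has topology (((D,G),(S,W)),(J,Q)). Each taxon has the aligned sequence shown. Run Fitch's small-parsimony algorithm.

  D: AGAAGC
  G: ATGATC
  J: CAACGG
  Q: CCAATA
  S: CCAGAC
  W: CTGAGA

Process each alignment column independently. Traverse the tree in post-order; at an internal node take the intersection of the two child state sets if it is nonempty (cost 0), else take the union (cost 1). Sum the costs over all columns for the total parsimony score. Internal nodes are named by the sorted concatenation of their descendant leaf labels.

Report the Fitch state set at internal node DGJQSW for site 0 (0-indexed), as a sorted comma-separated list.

C

DG@0: {A} ∩ {A} = {A} (intersection, +0)
SW@0: {C} ∩ {C} = {C} (intersection, +0)
DGSW@0: {A} ∪ {C} = {A,C} (union, +1)
JQ@0: {C} ∩ {C} = {C} (intersection, +0)
DGJQSW@0: {A,C} ∩ {C} = {C} (intersection, +0)
DG@1: {G} ∪ {T} = {G,T} (union, +1)
SW@1: {C} ∪ {T} = {C,T} (union, +1)
DGSW@1: {G,T} ∩ {C,T} = {T} (intersection, +0)
JQ@1: {A} ∪ {C} = {A,C} (union, +1)
DGJQSW@1: {T} ∪ {A,C} = {A,C,T} (union, +1)
DG@2: {A} ∪ {G} = {A,G} (union, +1)
SW@2: {A} ∪ {G} = {A,G} (union, +1)
DGSW@2: {A,G} ∩ {A,G} = {A,G} (intersection, +0)
JQ@2: {A} ∩ {A} = {A} (intersection, +0)
DGJQSW@2: {A,G} ∩ {A} = {A} (intersection, +0)
DG@3: {A} ∩ {A} = {A} (intersection, +0)
SW@3: {G} ∪ {A} = {A,G} (union, +1)
DGSW@3: {A} ∩ {A,G} = {A} (intersection, +0)
JQ@3: {C} ∪ {A} = {A,C} (union, +1)
DGJQSW@3: {A} ∩ {A,C} = {A} (intersection, +0)
DG@4: {G} ∪ {T} = {G,T} (union, +1)
SW@4: {A} ∪ {G} = {A,G} (union, +1)
DGSW@4: {G,T} ∩ {A,G} = {G} (intersection, +0)
JQ@4: {G} ∪ {T} = {G,T} (union, +1)
DGJQSW@4: {G} ∩ {G,T} = {G} (intersection, +0)
DG@5: {C} ∩ {C} = {C} (intersection, +0)
SW@5: {C} ∪ {A} = {A,C} (union, +1)
DGSW@5: {C} ∩ {A,C} = {C} (intersection, +0)
JQ@5: {G} ∪ {A} = {A,G} (union, +1)
DGJQSW@5: {C} ∪ {A,G} = {A,C,G} (union, +1)
per-site changes: [1, 4, 2, 2, 3, 3]; total = 15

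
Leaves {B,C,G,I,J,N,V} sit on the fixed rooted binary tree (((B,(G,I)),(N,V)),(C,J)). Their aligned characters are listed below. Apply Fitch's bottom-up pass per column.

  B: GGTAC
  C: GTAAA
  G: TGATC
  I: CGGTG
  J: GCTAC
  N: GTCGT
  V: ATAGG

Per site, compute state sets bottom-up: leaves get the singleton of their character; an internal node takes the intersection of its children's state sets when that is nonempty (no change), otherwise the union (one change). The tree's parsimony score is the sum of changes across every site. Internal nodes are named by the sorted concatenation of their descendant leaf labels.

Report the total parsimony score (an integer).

15

site 0, node GI: G={T} ∪ I={C} → {C,T} (+1)
site 0, node BGI: B={G} ∪ GI={C,T} → {C,G,T} (+1)
site 0, node NV: N={G} ∪ V={A} → {A,G} (+1)
site 0, node BGINV: BGI={C,G,T} ∩ NV={A,G} → {G} (+0)
site 0, node CJ: C={G} ∩ J={G} → {G} (+0)
site 0, node BCGIJNV: BGINV={G} ∩ CJ={G} → {G} (+0)
site 1, node GI: G={G} ∩ I={G} → {G} (+0)
site 1, node BGI: B={G} ∩ GI={G} → {G} (+0)
site 1, node NV: N={T} ∩ V={T} → {T} (+0)
site 1, node BGINV: BGI={G} ∪ NV={T} → {G,T} (+1)
site 1, node CJ: C={T} ∪ J={C} → {C,T} (+1)
site 1, node BCGIJNV: BGINV={G,T} ∩ CJ={C,T} → {T} (+0)
site 2, node GI: G={A} ∪ I={G} → {A,G} (+1)
site 2, node BGI: B={T} ∪ GI={A,G} → {A,G,T} (+1)
site 2, node NV: N={C} ∪ V={A} → {A,C} (+1)
site 2, node BGINV: BGI={A,G,T} ∩ NV={A,C} → {A} (+0)
site 2, node CJ: C={A} ∪ J={T} → {A,T} (+1)
site 2, node BCGIJNV: BGINV={A} ∩ CJ={A,T} → {A} (+0)
site 3, node GI: G={T} ∩ I={T} → {T} (+0)
site 3, node BGI: B={A} ∪ GI={T} → {A,T} (+1)
site 3, node NV: N={G} ∩ V={G} → {G} (+0)
site 3, node BGINV: BGI={A,T} ∪ NV={G} → {A,G,T} (+1)
site 3, node CJ: C={A} ∩ J={A} → {A} (+0)
site 3, node BCGIJNV: BGINV={A,G,T} ∩ CJ={A} → {A} (+0)
site 4, node GI: G={C} ∪ I={G} → {C,G} (+1)
site 4, node BGI: B={C} ∩ GI={C,G} → {C} (+0)
site 4, node NV: N={T} ∪ V={G} → {G,T} (+1)
site 4, node BGINV: BGI={C} ∪ NV={G,T} → {C,G,T} (+1)
site 4, node CJ: C={A} ∪ J={C} → {A,C} (+1)
site 4, node BCGIJNV: BGINV={C,G,T} ∩ CJ={A,C} → {C} (+0)
per-site changes: [3, 2, 4, 2, 4]; total = 15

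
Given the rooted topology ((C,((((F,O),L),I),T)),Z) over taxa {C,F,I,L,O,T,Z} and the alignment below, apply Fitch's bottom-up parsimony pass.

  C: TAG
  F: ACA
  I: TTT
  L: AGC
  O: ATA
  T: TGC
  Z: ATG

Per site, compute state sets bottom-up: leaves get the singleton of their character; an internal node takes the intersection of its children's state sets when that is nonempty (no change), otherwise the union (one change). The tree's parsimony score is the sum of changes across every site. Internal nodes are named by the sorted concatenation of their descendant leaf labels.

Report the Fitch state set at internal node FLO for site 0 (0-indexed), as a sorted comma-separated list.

site 0, node FO: F={A} ∩ O={A} → {A} (+0)
site 0, node FLO: FO={A} ∩ L={A} → {A} (+0)
site 0, node FILO: FLO={A} ∪ I={T} → {A,T} (+1)
site 0, node FILOT: FILO={A,T} ∩ T={T} → {T} (+0)
site 0, node CFILOT: C={T} ∩ FILOT={T} → {T} (+0)
site 0, node CFILOTZ: CFILOT={T} ∪ Z={A} → {A,T} (+1)
site 1, node FO: F={C} ∪ O={T} → {C,T} (+1)
site 1, node FLO: FO={C,T} ∪ L={G} → {C,G,T} (+1)
site 1, node FILO: FLO={C,G,T} ∩ I={T} → {T} (+0)
site 1, node FILOT: FILO={T} ∪ T={G} → {G,T} (+1)
site 1, node CFILOT: C={A} ∪ FILOT={G,T} → {A,G,T} (+1)
site 1, node CFILOTZ: CFILOT={A,G,T} ∩ Z={T} → {T} (+0)
site 2, node FO: F={A} ∩ O={A} → {A} (+0)
site 2, node FLO: FO={A} ∪ L={C} → {A,C} (+1)
site 2, node FILO: FLO={A,C} ∪ I={T} → {A,C,T} (+1)
site 2, node FILOT: FILO={A,C,T} ∩ T={C} → {C} (+0)
site 2, node CFILOT: C={G} ∪ FILOT={C} → {C,G} (+1)
site 2, node CFILOTZ: CFILOT={C,G} ∩ Z={G} → {G} (+0)
per-site changes: [2, 4, 3]; total = 9

A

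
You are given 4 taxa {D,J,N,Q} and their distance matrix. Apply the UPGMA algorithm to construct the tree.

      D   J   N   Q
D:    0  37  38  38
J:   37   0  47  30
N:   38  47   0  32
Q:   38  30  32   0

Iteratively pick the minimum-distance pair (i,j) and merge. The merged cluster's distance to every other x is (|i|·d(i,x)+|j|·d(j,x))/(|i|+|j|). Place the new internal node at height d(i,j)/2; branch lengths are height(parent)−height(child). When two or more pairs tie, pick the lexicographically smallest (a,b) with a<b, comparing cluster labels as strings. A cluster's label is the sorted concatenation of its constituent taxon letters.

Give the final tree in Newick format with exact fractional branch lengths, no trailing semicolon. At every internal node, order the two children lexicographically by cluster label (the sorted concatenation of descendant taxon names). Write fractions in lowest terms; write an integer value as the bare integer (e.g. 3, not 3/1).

((D:75/4,(J:15,Q:15):15/4):3/4,N:39/2)

1. join J+Q (d=30) ⇒ JQ; edges |J|=15, |Q|=15
  updated: d(D,JQ)=75/2, d(JQ,N)=79/2
2. join D+JQ (d=75/2) ⇒ DJQ; edges |D|=75/4, |JQ|=15/4
  updated: d(DJQ,N)=39
3. join DJQ+N (d=39) ⇒ DJNQ; edges |DJQ|=3/4, |N|=39/2
final tree: ((D:75/4,(J:15,Q:15):15/4):3/4,N:39/2)
total length: 291/4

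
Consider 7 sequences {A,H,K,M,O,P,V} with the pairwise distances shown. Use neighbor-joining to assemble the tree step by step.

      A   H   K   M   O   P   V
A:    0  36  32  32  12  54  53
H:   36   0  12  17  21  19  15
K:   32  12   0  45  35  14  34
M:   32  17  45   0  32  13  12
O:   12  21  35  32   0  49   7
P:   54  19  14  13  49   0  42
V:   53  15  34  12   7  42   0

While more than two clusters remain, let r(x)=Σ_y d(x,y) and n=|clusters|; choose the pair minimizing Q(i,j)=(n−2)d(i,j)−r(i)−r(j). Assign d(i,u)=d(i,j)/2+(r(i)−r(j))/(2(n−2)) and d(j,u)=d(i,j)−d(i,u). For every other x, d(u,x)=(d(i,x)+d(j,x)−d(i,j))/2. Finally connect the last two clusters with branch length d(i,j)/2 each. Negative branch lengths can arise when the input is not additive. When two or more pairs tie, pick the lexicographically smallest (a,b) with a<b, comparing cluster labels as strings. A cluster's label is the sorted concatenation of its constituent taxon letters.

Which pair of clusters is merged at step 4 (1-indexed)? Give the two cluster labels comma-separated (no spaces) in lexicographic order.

step 1: merge (A,O) at d=12, Q=-315; branch lengths A→123/10, O→-3/10; new cluster AO
  updated: d(AO,H)=45/2, d(AO,K)=55/2, d(AO,M)=26, d(AO,P)=91/2, d(AO,V)=24
step 2: merge (K,P) at d=14, Q=-210; branch lengths K→55/8, P→57/8; new cluster KP
  updated: d(AO,KP)=59/2, d(H,KP)=17/2, d(KP,M)=22, d(KP,V)=31
step 3: merge (H,KP) at d=17/2, Q=-257/2; branch lengths H→-5/12, KP→107/12; new cluster HKP
  updated: d(AO,HKP)=87/4, d(HKP,M)=61/4, d(HKP,V)=75/4
step 4: merge (AO,HKP) at d=87/4, Q=-84; branch lengths AO→119/8, HKP→55/8; new cluster AHKOP
  updated: d(AHKOP,M)=39/4, d(AHKOP,V)=21/2
step 5: merge (AHKOP,M) at d=39/4, Q=-129/4; branch lengths AHKOP→33/8, M→45/8; new cluster AHKMOP
  updated: d(AHKMOP,V)=51/8
step 6: merge (AHKMOP,V) at d=51/8; branch lengths AHKMOP→51/16, V→51/16; new cluster AHKMOPV
final tree: ((((A:123/10,O:-3/10):119/8,(H:-5/12,(K:55/8,P:57/8):107/12):55/8):33/8,M:45/8):51/16,V:51/16)
total length: 579/8

AO,HKP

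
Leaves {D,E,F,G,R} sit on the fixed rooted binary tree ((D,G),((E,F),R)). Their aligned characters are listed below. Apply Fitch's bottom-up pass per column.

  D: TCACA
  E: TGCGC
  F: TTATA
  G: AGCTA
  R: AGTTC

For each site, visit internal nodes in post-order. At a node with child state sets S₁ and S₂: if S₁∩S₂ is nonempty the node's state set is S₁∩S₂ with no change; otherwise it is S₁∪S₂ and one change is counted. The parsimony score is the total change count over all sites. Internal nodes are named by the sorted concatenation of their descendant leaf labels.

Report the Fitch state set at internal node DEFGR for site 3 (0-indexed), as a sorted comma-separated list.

T

DG@0: {T} ∪ {A} = {A,T} (union, +1)
EF@0: {T} ∩ {T} = {T} (intersection, +0)
EFR@0: {T} ∪ {A} = {A,T} (union, +1)
DEFGR@0: {A,T} ∩ {A,T} = {A,T} (intersection, +0)
DG@1: {C} ∪ {G} = {C,G} (union, +1)
EF@1: {G} ∪ {T} = {G,T} (union, +1)
EFR@1: {G,T} ∩ {G} = {G} (intersection, +0)
DEFGR@1: {C,G} ∩ {G} = {G} (intersection, +0)
DG@2: {A} ∪ {C} = {A,C} (union, +1)
EF@2: {C} ∪ {A} = {A,C} (union, +1)
EFR@2: {A,C} ∪ {T} = {A,C,T} (union, +1)
DEFGR@2: {A,C} ∩ {A,C,T} = {A,C} (intersection, +0)
DG@3: {C} ∪ {T} = {C,T} (union, +1)
EF@3: {G} ∪ {T} = {G,T} (union, +1)
EFR@3: {G,T} ∩ {T} = {T} (intersection, +0)
DEFGR@3: {C,T} ∩ {T} = {T} (intersection, +0)
DG@4: {A} ∩ {A} = {A} (intersection, +0)
EF@4: {C} ∪ {A} = {A,C} (union, +1)
EFR@4: {A,C} ∩ {C} = {C} (intersection, +0)
DEFGR@4: {A} ∪ {C} = {A,C} (union, +1)
per-site changes: [2, 2, 3, 2, 2]; total = 11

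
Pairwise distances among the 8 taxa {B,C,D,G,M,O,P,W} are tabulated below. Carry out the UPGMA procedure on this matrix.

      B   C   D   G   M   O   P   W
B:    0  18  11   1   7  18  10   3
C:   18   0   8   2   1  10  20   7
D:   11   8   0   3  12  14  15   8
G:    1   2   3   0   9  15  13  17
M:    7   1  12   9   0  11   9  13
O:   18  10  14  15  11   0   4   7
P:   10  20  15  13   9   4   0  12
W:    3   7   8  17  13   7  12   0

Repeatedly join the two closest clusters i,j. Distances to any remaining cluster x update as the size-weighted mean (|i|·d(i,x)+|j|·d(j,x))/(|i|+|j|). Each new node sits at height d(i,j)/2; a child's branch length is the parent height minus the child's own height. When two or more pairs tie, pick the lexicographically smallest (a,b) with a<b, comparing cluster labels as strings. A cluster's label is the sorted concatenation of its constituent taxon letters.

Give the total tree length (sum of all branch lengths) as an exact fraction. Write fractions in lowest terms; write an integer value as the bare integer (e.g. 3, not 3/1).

1687/60

iteration 1: select B,G (d=1); attach at lengths (1/2, 1/2); label the merged cluster BG
  updated: d(BG,C)=10, d(BG,D)=7, d(BG,M)=8, d(BG,O)=33/2, d(BG,P)=23/2, d(BG,W)=10
iteration 2: select C,M (d=1); attach at lengths (1/2, 1/2); label the merged cluster CM
  updated: d(BG,CM)=9, d(CM,D)=10, d(CM,O)=21/2, d(CM,P)=29/2, d(CM,W)=10
iteration 3: select O,P (d=4); attach at lengths (2, 2); label the merged cluster OP
  updated: d(BG,OP)=14, d(CM,OP)=25/2, d(D,OP)=29/2, d(OP,W)=19/2
iteration 4: select BG,D (d=7); attach at lengths (3, 7/2); label the merged cluster BDG
  updated: d(BDG,CM)=28/3, d(BDG,OP)=85/6, d(BDG,W)=28/3
iteration 5: select BDG,CM (d=28/3); attach at lengths (7/6, 25/6); label the merged cluster BCDGM
  updated: d(BCDGM,OP)=27/2, d(BCDGM,W)=48/5
iteration 6: select OP,W (d=19/2); attach at lengths (11/4, 19/4); label the merged cluster OPW
  updated: d(BCDGM,OPW)=61/5
iteration 7: select BCDGM,OPW (d=61/5); attach at lengths (43/30, 27/20); label the merged cluster BCDGMOPW
final tree: ((((B:1/2,G:1/2):3,D:7/2):7/6,(C:1/2,M:1/2):25/6):43/30,((O:2,P:2):11/4,W:19/4):27/20)
total length: 1687/60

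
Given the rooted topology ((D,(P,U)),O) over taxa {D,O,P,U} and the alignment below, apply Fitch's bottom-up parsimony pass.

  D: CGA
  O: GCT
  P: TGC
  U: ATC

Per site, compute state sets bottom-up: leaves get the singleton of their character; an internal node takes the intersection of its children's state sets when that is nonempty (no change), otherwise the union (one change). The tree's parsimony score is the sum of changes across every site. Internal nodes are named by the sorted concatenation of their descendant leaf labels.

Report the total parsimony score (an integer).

[col 0] PU: children P:{T}, U:{A} ∪→ {A,T}; cost 1
[col 0] DPU: children D:{C}, PU:{A,T} ∪→ {A,C,T}; cost 1
[col 0] DOPU: children DPU:{A,C,T}, O:{G} ∪→ {A,C,G,T}; cost 1
[col 1] PU: children P:{G}, U:{T} ∪→ {G,T}; cost 1
[col 1] DPU: children D:{G}, PU:{G,T} ∩→ {G}; cost 0
[col 1] DOPU: children DPU:{G}, O:{C} ∪→ {C,G}; cost 1
[col 2] PU: children P:{C}, U:{C} ∩→ {C}; cost 0
[col 2] DPU: children D:{A}, PU:{C} ∪→ {A,C}; cost 1
[col 2] DOPU: children DPU:{A,C}, O:{T} ∪→ {A,C,T}; cost 1
per-site changes: [3, 2, 2]; total = 7

7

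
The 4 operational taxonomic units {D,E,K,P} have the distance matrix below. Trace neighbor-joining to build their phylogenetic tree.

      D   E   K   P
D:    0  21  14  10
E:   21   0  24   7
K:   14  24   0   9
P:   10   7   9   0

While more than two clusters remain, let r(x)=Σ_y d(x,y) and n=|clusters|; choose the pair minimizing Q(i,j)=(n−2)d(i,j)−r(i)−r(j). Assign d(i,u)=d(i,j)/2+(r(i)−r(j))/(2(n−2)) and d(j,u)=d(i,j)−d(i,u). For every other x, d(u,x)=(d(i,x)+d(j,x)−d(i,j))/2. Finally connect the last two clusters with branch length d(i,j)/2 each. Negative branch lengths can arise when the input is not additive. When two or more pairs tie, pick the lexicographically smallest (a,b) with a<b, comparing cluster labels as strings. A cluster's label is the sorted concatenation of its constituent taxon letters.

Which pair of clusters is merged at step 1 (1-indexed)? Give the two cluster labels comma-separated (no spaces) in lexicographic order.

step 1: merge (D,K) at d=14, Q=-64; branch lengths D→13/2, K→15/2; new cluster DK
  updated: d(DK,E)=31/2, d(DK,P)=5/2
step 2: merge (DK,E) at d=31/2, Q=-25; branch lengths DK→11/2, E→10; new cluster DEK
  updated: d(DEK,P)=-3
step 3: merge (DEK,P) at d=-3; branch lengths DEK→-3/2, P→-3/2; new cluster DEKP
final tree: (((D:13/2,K:15/2):11/2,E:10):-3/2,P:-3/2)
total length: 53/2

D,K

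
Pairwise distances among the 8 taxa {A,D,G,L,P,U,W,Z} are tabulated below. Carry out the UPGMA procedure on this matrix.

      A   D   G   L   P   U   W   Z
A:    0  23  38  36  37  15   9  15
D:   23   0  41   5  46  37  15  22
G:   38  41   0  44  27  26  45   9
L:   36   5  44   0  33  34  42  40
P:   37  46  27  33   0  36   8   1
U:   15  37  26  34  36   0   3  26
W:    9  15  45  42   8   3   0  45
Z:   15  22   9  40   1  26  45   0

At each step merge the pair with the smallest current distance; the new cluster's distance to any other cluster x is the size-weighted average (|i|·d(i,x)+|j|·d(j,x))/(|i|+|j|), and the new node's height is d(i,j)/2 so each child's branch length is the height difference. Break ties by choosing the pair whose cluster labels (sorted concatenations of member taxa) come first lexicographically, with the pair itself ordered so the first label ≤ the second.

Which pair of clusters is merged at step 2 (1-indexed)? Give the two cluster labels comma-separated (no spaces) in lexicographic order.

U,W

iteration 1: select P,Z (d=1); attach at lengths (1/2, 1/2); label the merged cluster PZ
  updated: d(A,PZ)=26, d(D,PZ)=34, d(G,PZ)=18, d(L,PZ)=73/2, d(PZ,U)=31, d(PZ,W)=53/2
iteration 2: select U,W (d=3); attach at lengths (3/2, 3/2); label the merged cluster UW
  updated: d(A,UW)=12, d(D,UW)=26, d(G,UW)=71/2, d(L,UW)=38, d(PZ,UW)=115/4
iteration 3: select D,L (d=5); attach at lengths (5/2, 5/2); label the merged cluster DL
  updated: d(A,DL)=59/2, d(DL,G)=85/2, d(DL,PZ)=141/4, d(DL,UW)=32
iteration 4: select A,UW (d=12); attach at lengths (6, 9/2); label the merged cluster AUW
  updated: d(AUW,DL)=187/6, d(AUW,G)=109/3, d(AUW,PZ)=167/6
iteration 5: select G,PZ (d=18); attach at lengths (9, 17/2); label the merged cluster GPZ
  updated: d(AUW,GPZ)=92/3, d(DL,GPZ)=113/3
iteration 6: select AUW,GPZ (d=92/3); attach at lengths (28/3, 19/3); label the merged cluster AGPUWZ
  updated: d(AGPUWZ,DL)=413/12
iteration 7: select AGPUWZ,DL (d=413/12); attach at lengths (15/8, 353/24); label the merged cluster ADGLPUWZ
final tree: (((A:6,(U:3/2,W:3/2):9/2):28/3,(G:9,(P:1/2,Z:1/2):17/2):19/3):15/8,(D:5/2,L:5/2):353/24)
total length: 277/4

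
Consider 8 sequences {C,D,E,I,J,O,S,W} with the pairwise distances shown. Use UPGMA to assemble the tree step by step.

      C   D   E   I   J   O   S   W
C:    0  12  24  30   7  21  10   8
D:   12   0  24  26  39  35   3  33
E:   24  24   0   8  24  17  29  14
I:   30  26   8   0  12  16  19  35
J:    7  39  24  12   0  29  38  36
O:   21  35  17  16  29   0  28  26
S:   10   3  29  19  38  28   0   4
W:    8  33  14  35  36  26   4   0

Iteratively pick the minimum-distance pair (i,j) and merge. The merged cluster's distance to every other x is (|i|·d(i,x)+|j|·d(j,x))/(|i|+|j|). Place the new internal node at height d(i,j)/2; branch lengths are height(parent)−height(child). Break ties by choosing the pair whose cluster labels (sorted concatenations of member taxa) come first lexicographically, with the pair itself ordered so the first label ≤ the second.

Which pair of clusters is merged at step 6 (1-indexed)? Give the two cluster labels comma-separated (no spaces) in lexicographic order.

CJ,EIO

step 1: merge (D,S) at d=3; branch lengths D→3/2, S→3/2; new cluster DS
  updated: d(C,DS)=11, d(DS,E)=53/2, d(DS,I)=45/2, d(DS,J)=77/2, d(DS,O)=63/2, d(DS,W)=37/2
step 2: merge (C,J) at d=7; branch lengths C→7/2, J→7/2; new cluster CJ
  updated: d(CJ,DS)=99/4, d(CJ,E)=24, d(CJ,I)=21, d(CJ,O)=25, d(CJ,W)=22
step 3: merge (E,I) at d=8; branch lengths E→4, I→4; new cluster EI
  updated: d(CJ,EI)=45/2, d(DS,EI)=49/2, d(EI,O)=33/2, d(EI,W)=49/2
step 4: merge (EI,O) at d=33/2; branch lengths EI→17/4, O→33/4; new cluster EIO
  updated: d(CJ,EIO)=70/3, d(DS,EIO)=161/6, d(EIO,W)=25
step 5: merge (DS,W) at d=37/2; branch lengths DS→31/4, W→37/4; new cluster DSW
  updated: d(CJ,DSW)=143/6, d(DSW,EIO)=236/9
step 6: merge (CJ,EIO) at d=70/3; branch lengths CJ→49/6, EIO→41/12; new cluster CEIJO
  updated: d(CEIJO,DSW)=379/15
step 7: merge (CEIJO,DSW) at d=379/15; branch lengths CEIJO→29/30, DSW→203/60; new cluster CDEIJOSW
final tree: (((C:7/2,J:7/2):49/6,((E:4,I:4):17/4,O:33/4):41/12):29/30,((D:3/2,S:3/2):31/4,W:37/4):203/60)
total length: 1903/30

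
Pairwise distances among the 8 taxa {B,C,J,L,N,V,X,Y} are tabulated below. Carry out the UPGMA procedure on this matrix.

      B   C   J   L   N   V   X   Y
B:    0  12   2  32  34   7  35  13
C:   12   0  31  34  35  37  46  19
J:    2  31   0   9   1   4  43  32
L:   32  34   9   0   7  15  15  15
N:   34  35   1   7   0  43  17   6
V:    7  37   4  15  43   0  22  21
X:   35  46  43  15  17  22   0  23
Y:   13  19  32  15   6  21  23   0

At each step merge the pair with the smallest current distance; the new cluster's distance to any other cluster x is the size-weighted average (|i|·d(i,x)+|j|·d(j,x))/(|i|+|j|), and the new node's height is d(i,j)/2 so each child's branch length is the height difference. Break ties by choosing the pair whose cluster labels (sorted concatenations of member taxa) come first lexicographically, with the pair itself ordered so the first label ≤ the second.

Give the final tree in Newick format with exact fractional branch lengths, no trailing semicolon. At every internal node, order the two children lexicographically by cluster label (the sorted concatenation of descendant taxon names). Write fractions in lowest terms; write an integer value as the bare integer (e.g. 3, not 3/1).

(((((B:7/2,V:7/2):5,Y:17/2):5/3,((J:1/2,N:1/2):7/2,L:4):37/6):11/4,X:155/12):199/84,C:107/7)

1. join J+N (d=1) ⇒ JN; edges |J|=1/2, |N|=1/2
  updated: d(B,JN)=18, d(C,JN)=33, d(JN,L)=8, d(JN,V)=47/2, d(JN,X)=30, d(JN,Y)=19
2. join B+V (d=7) ⇒ BV; edges |B|=7/2, |V|=7/2
  updated: d(BV,C)=49/2, d(BV,JN)=83/4, d(BV,L)=47/2, d(BV,X)=57/2, d(BV,Y)=17
3. join JN+L (d=8) ⇒ JLN; edges |JN|=7/2, |L|=4
  updated: d(BV,JLN)=65/3, d(C,JLN)=100/3, d(JLN,X)=25, d(JLN,Y)=53/3
4. join BV+Y (d=17) ⇒ BVY; edges |BV|=5, |Y|=17/2
  updated: d(BVY,C)=68/3, d(BVY,JLN)=61/3, d(BVY,X)=80/3
5. join BVY+JLN (d=61/3) ⇒ BJLNVY; edges |BVY|=5/3, |JLN|=37/6
  updated: d(BJLNVY,C)=28, d(BJLNVY,X)=155/6
6. join BJLNVY+X (d=155/6) ⇒ BJLNVXY; edges |BJLNVY|=11/4, |X|=155/12
  updated: d(BJLNVXY,C)=214/7
7. join BJLNVXY+C (d=214/7) ⇒ BCJLNVXY; edges |BJLNVXY|=199/84, |C|=107/7
final tree: (((((B:7/2,V:7/2):5,Y:17/2):5/3,((J:1/2,N:1/2):7/2,L:4):37/6):11/4,X:155/12):199/84,C:107/7)
total length: 5893/84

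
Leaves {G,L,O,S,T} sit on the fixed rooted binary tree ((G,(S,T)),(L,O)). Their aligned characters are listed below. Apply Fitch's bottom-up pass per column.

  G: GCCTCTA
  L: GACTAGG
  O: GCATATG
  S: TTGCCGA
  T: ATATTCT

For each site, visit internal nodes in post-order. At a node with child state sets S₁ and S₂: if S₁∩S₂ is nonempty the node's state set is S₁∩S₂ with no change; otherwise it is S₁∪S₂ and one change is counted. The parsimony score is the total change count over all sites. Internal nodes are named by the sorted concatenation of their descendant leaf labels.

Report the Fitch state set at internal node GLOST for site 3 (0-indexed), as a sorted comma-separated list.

T

[col 0] ST: children S:{T}, T:{A} ∪→ {A,T}; cost 1
[col 0] GST: children G:{G}, ST:{A,T} ∪→ {A,G,T}; cost 1
[col 0] LO: children L:{G}, O:{G} ∩→ {G}; cost 0
[col 0] GLOST: children GST:{A,G,T}, LO:{G} ∩→ {G}; cost 0
[col 1] ST: children S:{T}, T:{T} ∩→ {T}; cost 0
[col 1] GST: children G:{C}, ST:{T} ∪→ {C,T}; cost 1
[col 1] LO: children L:{A}, O:{C} ∪→ {A,C}; cost 1
[col 1] GLOST: children GST:{C,T}, LO:{A,C} ∩→ {C}; cost 0
[col 2] ST: children S:{G}, T:{A} ∪→ {A,G}; cost 1
[col 2] GST: children G:{C}, ST:{A,G} ∪→ {A,C,G}; cost 1
[col 2] LO: children L:{C}, O:{A} ∪→ {A,C}; cost 1
[col 2] GLOST: children GST:{A,C,G}, LO:{A,C} ∩→ {A,C}; cost 0
[col 3] ST: children S:{C}, T:{T} ∪→ {C,T}; cost 1
[col 3] GST: children G:{T}, ST:{C,T} ∩→ {T}; cost 0
[col 3] LO: children L:{T}, O:{T} ∩→ {T}; cost 0
[col 3] GLOST: children GST:{T}, LO:{T} ∩→ {T}; cost 0
[col 4] ST: children S:{C}, T:{T} ∪→ {C,T}; cost 1
[col 4] GST: children G:{C}, ST:{C,T} ∩→ {C}; cost 0
[col 4] LO: children L:{A}, O:{A} ∩→ {A}; cost 0
[col 4] GLOST: children GST:{C}, LO:{A} ∪→ {A,C}; cost 1
[col 5] ST: children S:{G}, T:{C} ∪→ {C,G}; cost 1
[col 5] GST: children G:{T}, ST:{C,G} ∪→ {C,G,T}; cost 1
[col 5] LO: children L:{G}, O:{T} ∪→ {G,T}; cost 1
[col 5] GLOST: children GST:{C,G,T}, LO:{G,T} ∩→ {G,T}; cost 0
[col 6] ST: children S:{A}, T:{T} ∪→ {A,T}; cost 1
[col 6] GST: children G:{A}, ST:{A,T} ∩→ {A}; cost 0
[col 6] LO: children L:{G}, O:{G} ∩→ {G}; cost 0
[col 6] GLOST: children GST:{A}, LO:{G} ∪→ {A,G}; cost 1
per-site changes: [2, 2, 3, 1, 2, 3, 2]; total = 15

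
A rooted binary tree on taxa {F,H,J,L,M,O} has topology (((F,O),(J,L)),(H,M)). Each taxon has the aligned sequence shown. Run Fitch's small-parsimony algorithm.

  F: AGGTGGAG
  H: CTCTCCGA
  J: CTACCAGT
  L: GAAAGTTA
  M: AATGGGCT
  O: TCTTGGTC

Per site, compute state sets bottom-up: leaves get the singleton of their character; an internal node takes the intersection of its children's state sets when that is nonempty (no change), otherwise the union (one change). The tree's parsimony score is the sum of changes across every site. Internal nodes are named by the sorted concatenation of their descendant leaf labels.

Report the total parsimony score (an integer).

site 0, node FO: F={A} ∪ O={T} → {A,T} (+1)
site 0, node JL: J={C} ∪ L={G} → {C,G} (+1)
site 0, node FJLO: FO={A,T} ∪ JL={C,G} → {A,C,G,T} (+1)
site 0, node HM: H={C} ∪ M={A} → {A,C} (+1)
site 0, node FHJLMO: FJLO={A,C,G,T} ∩ HM={A,C} → {A,C} (+0)
site 1, node FO: F={G} ∪ O={C} → {C,G} (+1)
site 1, node JL: J={T} ∪ L={A} → {A,T} (+1)
site 1, node FJLO: FO={C,G} ∪ JL={A,T} → {A,C,G,T} (+1)
site 1, node HM: H={T} ∪ M={A} → {A,T} (+1)
site 1, node FHJLMO: FJLO={A,C,G,T} ∩ HM={A,T} → {A,T} (+0)
site 2, node FO: F={G} ∪ O={T} → {G,T} (+1)
site 2, node JL: J={A} ∩ L={A} → {A} (+0)
site 2, node FJLO: FO={G,T} ∪ JL={A} → {A,G,T} (+1)
site 2, node HM: H={C} ∪ M={T} → {C,T} (+1)
site 2, node FHJLMO: FJLO={A,G,T} ∩ HM={C,T} → {T} (+0)
site 3, node FO: F={T} ∩ O={T} → {T} (+0)
site 3, node JL: J={C} ∪ L={A} → {A,C} (+1)
site 3, node FJLO: FO={T} ∪ JL={A,C} → {A,C,T} (+1)
site 3, node HM: H={T} ∪ M={G} → {G,T} (+1)
site 3, node FHJLMO: FJLO={A,C,T} ∩ HM={G,T} → {T} (+0)
site 4, node FO: F={G} ∩ O={G} → {G} (+0)
site 4, node JL: J={C} ∪ L={G} → {C,G} (+1)
site 4, node FJLO: FO={G} ∩ JL={C,G} → {G} (+0)
site 4, node HM: H={C} ∪ M={G} → {C,G} (+1)
site 4, node FHJLMO: FJLO={G} ∩ HM={C,G} → {G} (+0)
site 5, node FO: F={G} ∩ O={G} → {G} (+0)
site 5, node JL: J={A} ∪ L={T} → {A,T} (+1)
site 5, node FJLO: FO={G} ∪ JL={A,T} → {A,G,T} (+1)
site 5, node HM: H={C} ∪ M={G} → {C,G} (+1)
site 5, node FHJLMO: FJLO={A,G,T} ∩ HM={C,G} → {G} (+0)
site 6, node FO: F={A} ∪ O={T} → {A,T} (+1)
site 6, node JL: J={G} ∪ L={T} → {G,T} (+1)
site 6, node FJLO: FO={A,T} ∩ JL={G,T} → {T} (+0)
site 6, node HM: H={G} ∪ M={C} → {C,G} (+1)
site 6, node FHJLMO: FJLO={T} ∪ HM={C,G} → {C,G,T} (+1)
site 7, node FO: F={G} ∪ O={C} → {C,G} (+1)
site 7, node JL: J={T} ∪ L={A} → {A,T} (+1)
site 7, node FJLO: FO={C,G} ∪ JL={A,T} → {A,C,G,T} (+1)
site 7, node HM: H={A} ∪ M={T} → {A,T} (+1)
site 7, node FHJLMO: FJLO={A,C,G,T} ∩ HM={A,T} → {A,T} (+0)
per-site changes: [4, 4, 3, 3, 2, 3, 4, 4]; total = 27

27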